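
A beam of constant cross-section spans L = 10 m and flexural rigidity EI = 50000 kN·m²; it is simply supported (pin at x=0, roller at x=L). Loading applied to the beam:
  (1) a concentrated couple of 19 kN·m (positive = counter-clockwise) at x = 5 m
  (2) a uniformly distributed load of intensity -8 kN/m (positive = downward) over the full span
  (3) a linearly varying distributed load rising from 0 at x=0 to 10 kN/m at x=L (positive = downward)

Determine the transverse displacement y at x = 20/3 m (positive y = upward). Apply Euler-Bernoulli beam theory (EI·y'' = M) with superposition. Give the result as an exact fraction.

Load 1 — applied couple M₀=19 kN·m at a=5 m (b=L-a=5):
  y_1 = (M₀x³/(6L)-M₀(x-a)²/2+C₁x)/EI  [x>a] with C₁=M₀(3b²-L²)/(6L)=-95/12 = (19·(20/3)³/(6·10)-19·((20/3)-5)²/2+(-95/12)·(20/3))/50000 = 19/64800 m
Load 2 — uniform load w=-8 kN/m over full span:
  y_2 = -wx(L³-2Lx²+x³)/(24EI) = -(-8)·(20/3)·(10³-2·10·(20/3)²+(20/3)³)/(24·50000) = 22/1215 m
Load 3 — triangular load w₀=10 kN/m (0→w₀ over full span):
  y_3 = -w₀x(7L⁴-10L²x²+3x⁴)/(360LEI) = -10·(20/3)·(7·10⁴-10·10²·(20/3)²+3·(20/3)⁴)/(360·10·50000) = -17/1458 m
Superposition: y = Σ y_i = 3931/583200 m ≈ 0.006740 m

y(20/3) = 3931/583200 m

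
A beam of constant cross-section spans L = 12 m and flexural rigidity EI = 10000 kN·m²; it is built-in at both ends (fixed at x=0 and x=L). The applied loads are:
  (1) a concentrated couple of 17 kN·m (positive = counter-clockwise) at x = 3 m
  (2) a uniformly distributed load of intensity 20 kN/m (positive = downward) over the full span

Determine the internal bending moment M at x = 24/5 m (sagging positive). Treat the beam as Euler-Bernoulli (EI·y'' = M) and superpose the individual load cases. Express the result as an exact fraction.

M(24/5) = 1591/16 kN·m

Load 1 — applied couple M₀=17 kN·m at a=3 m (b=L-a=9):
  M_1 = R_Ax - M_A - M₀  [x>a] with R_A=51/32, M_A=-51/16 = (51/32)·(24/5) - (-51/16) - 17 = -493/80 kN·m
Load 2 — uniform load w=20 kN/m over full span:
  M_2 = wLx/2 - wL²/12 - wx²/2 = 20·12·(24/5)/2 - 20·12²/12 - 20·(24/5)²/2 = 528/5 kN·m
Superposition: M = Σ M_i = 1591/16 kN·m ≈ 99.437500 kN·m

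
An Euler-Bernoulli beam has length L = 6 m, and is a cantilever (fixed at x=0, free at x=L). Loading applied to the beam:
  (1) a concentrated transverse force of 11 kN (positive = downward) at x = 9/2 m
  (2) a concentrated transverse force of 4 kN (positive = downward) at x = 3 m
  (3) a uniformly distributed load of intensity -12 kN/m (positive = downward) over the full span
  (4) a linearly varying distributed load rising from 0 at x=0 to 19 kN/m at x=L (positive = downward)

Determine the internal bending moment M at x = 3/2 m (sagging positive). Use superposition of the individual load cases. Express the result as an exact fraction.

Load 1 — point force P=11 kN at a=9/2 m (b=L-a=3/2):
  M_1 = -P(a-x)  [x≤a] = -11·((9/2)-(3/2)) = -33 kN·m
Load 2 — point force P=4 kN at a=3 m (b=L-a=3):
  M_2 = -P(a-x)  [x≤a] = -4·(3-(3/2)) = -6 kN·m
Load 3 — uniform load w=-12 kN/m over full span:
  M_3 = -w(L-x)²/2 = -(-12)·(6-(3/2))²/2 = 243/2 kN·m
Load 4 — triangular load w₀=19 kN/m (0→w₀ over full span):
  M_4 = w₀Lx/2 - w₀L²/3 - w₀x³/(6L) = 19·6·(3/2)/2 - 19·6²/3 - 19·(3/2)³/(6·6) = -4617/32 kN·m
Superposition: M = Σ M_i = -1977/32 kN·m ≈ -61.781250 kN·m

M(3/2) = -1977/32 kN·m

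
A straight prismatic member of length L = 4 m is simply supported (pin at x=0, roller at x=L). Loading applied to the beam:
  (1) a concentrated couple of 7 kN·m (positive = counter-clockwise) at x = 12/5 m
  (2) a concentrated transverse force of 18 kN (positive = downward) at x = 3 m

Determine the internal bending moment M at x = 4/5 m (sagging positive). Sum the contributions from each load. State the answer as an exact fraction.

Load 1 — applied couple M₀=7 kN·m at a=12/5 m (b=L-a=8/5):
  M_1 = M₀x/L  [x≤a] = 7·(4/5)/4 = 7/5 kN·m
Load 2 — point force P=18 kN at a=3 m (b=L-a=1):
  M_2 = Pbx/L  [x≤a] = 18·1·(4/5)/4 = 18/5 kN·m
Superposition: M = Σ M_i = 5 kN·m ≈ 5.000000 kN·m

M(4/5) = 5 kN·m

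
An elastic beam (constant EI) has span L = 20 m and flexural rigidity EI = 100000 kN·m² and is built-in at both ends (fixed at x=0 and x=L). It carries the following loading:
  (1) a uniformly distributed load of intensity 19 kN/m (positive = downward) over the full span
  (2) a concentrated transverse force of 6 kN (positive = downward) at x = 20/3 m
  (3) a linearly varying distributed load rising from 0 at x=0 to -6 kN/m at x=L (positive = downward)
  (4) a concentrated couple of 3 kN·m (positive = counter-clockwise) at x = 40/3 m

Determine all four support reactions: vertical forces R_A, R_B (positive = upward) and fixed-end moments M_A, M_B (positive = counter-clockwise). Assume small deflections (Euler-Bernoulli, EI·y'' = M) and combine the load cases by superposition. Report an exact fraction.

Load 1 — uniform load w=19 kN/m over full span:
  R_A = wL/2 = 19·20/2 = 190 kN
  M_A = wL²/12 = 19·20²/12 = 1900/3 kN·m
  R_B = wL/2 = 19·20/2 = 190 kN
  M_B = -wL²/12 = -19·20²/12 = -1900/3 kN·m
Load 2 — point force P=6 kN at a=20/3 m (b=L-a=40/3):
  R_A = Pb²(3a+b)/L³ = 6·(40/3)²·(3·(20/3)+(40/3))/20³ = 40/9 kN
  M_A = Pab²/L² = 6·(20/3)·(40/3)²/20² = 160/9 kN·m
  R_B = Pa²(a+3b)/L³ = 6·(20/3)²·((20/3)+3·(40/3))/20³ = 14/9 kN
  M_B = -Pa²b/L² = -6·(20/3)²·(40/3)/20² = -80/9 kN·m
Load 3 — triangular load w₀=-6 kN/m (0→w₀ over full span):
  R_A = 3w₀L/20 = 3·(-6)·20/20 = -18 kN
  M_A = w₀L²/30 = (-6)·20²/30 = -80 kN·m
  R_B = 7w₀L/20 = 7·(-6)·20/20 = -42 kN
  M_B = -w₀L²/20 = -(-6)·20²/20 = 120 kN·m
Load 4 — applied couple M₀=3 kN·m at a=40/3 m (b=L-a=20/3):
  R_A = 6M₀ab/L³ = 6·3·(40/3)·(20/3)/20³ = 1/5 kN
  M_A = M₀b(2a-b)/L² = 3·(20/3)·(2·(40/3)-(20/3))/20² = 1 kN·m
  R_B = -6M₀ab/L³ = -6·3·(40/3)·(20/3)/20³ = -1/5 kN
  M_B = M₀a(2b-a)/L² = 3·(40/3)·(2·(20/3)-(40/3))/20² = 0 kN·m
Superposition: R_A = 7949/45 kN, M_A = 5149/9 kN·m, R_B = 6721/45 kN, M_B = -4700/9 kN·m

R_A = 7949/45 kN, M_A = 5149/9 kN·m, R_B = 6721/45 kN, M_B = -4700/9 kN·m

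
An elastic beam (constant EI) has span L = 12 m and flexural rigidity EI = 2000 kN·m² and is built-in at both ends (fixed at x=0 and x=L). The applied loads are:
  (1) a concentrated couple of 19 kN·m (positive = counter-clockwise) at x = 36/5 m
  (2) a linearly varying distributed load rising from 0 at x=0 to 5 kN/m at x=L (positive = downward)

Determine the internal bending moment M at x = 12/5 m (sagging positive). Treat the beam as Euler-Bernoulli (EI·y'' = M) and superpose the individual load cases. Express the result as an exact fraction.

M(12/5) = -496/125 kN·m

Load 1 — applied couple M₀=19 kN·m at a=36/5 m (b=L-a=24/5):
  M_1 = R_Ax - M_A  [x≤a] with R_A=57/25, M_A=152/25 = (57/25)·(12/5) - (152/25) = -76/125 kN·m
Load 2 — triangular load w₀=5 kN/m (0→w₀ over full span):
  M_2 = 3w₀Lx/20 - w₀L²/30 - w₀x³/(6L) = 3·5·12·(12/5)/20 - 5·12²/30 - 5·(12/5)³/(6·12) = -84/25 kN·m
Superposition: M = Σ M_i = -496/125 kN·m ≈ -3.968000 kN·m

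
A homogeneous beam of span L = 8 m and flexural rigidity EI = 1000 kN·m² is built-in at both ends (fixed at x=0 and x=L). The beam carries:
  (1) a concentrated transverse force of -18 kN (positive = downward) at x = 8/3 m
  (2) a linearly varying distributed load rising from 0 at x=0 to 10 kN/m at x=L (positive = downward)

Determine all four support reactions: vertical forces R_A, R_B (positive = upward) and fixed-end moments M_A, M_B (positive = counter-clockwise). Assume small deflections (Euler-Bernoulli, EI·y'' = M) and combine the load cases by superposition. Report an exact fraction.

Load 1 — point force P=-18 kN at a=8/3 m (b=L-a=16/3):
  R_A = Pb²(3a+b)/L³ = (-18)·(16/3)²·(3·(8/3)+(16/3))/8³ = -40/3 kN
  M_A = Pab²/L² = (-18)·(8/3)·(16/3)²/8² = -64/3 kN·m
  R_B = Pa²(a+3b)/L³ = (-18)·(8/3)²·((8/3)+3·(16/3))/8³ = -14/3 kN
  M_B = -Pa²b/L² = -(-18)·(8/3)²·(16/3)/8² = 32/3 kN·m
Load 2 — triangular load w₀=10 kN/m (0→w₀ over full span):
  R_A = 3w₀L/20 = 3·10·8/20 = 12 kN
  M_A = w₀L²/30 = 10·8²/30 = 64/3 kN·m
  R_B = 7w₀L/20 = 7·10·8/20 = 28 kN
  M_B = -w₀L²/20 = -10·8²/20 = -32 kN·m
Superposition: R_A = -4/3 kN, M_A = 0 kN·m, R_B = 70/3 kN, M_B = -64/3 kN·m

R_A = -4/3 kN, M_A = 0 kN·m, R_B = 70/3 kN, M_B = -64/3 kN·m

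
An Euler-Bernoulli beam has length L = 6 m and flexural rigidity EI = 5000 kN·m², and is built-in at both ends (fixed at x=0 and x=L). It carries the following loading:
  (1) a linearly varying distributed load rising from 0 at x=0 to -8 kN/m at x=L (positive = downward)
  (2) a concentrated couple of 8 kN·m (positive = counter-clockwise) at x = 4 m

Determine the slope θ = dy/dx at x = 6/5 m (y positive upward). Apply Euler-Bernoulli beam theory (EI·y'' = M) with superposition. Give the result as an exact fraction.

Load 1 — triangular load w₀=-8 kN/m (0→w₀ over full span):
  θ_1 = -w₀(2x(L-x)(L-2x)(x+2L)+x²(L-x)²)/(120LEI) = -(-8)·(2·(6/5)·(6-(6/5))·(6-2·(6/5))·((6/5)+2·6)+(6/5)²·(6-(6/5))²)/(120·6·5000) = 504/390625 rad
Load 2 — applied couple M₀=8 kN·m at a=4 m (b=L-a=2):
  θ_2 = (R_Ax²/2 - M_Ax)/EI  [x≤a] with R_A=16/9, M_A=8/3 = ((16/9)·(6/5)²/2 - (8/3)·(6/5))/5000 = -6/15625 rad
Superposition: θ = Σ θ_i = 354/390625 rad ≈ 0.000906 rad

θ(6/5) = 354/390625 rad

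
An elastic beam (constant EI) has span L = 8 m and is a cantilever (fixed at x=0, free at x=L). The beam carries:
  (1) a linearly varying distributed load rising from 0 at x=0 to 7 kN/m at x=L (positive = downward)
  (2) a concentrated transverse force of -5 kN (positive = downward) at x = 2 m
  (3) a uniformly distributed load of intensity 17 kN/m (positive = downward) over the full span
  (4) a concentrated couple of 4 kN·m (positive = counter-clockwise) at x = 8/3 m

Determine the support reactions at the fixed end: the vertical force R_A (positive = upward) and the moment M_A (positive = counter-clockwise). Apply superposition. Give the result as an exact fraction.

R_A = 159 kN, M_A = 2038/3 kN·m

Load 1 — triangular load w₀=7 kN/m (0→w₀ over full span):
  R_A = w₀L/2 = 7·8/2 = 28 kN
  M_A = w₀L²/3 = 7·8²/3 = 448/3 kN·m
Load 2 — point force P=-5 kN at a=2 m (b=L-a=6):
  R_A = P = (-5) = -5 kN
  M_A = Pa = (-5)·2 = -10 kN·m
Load 3 — uniform load w=17 kN/m over full span:
  R_A = wL = 17·8 = 136 kN
  M_A = wL²/2 = 17·8²/2 = 544 kN·m
Load 4 — applied couple M₀=4 kN·m at a=8/3 m (b=L-a=16/3):
  R_A = 0 kN
  M_A = -M₀ = -4 kN·m
Superposition: R_A = 159 kN, M_A = 2038/3 kN·m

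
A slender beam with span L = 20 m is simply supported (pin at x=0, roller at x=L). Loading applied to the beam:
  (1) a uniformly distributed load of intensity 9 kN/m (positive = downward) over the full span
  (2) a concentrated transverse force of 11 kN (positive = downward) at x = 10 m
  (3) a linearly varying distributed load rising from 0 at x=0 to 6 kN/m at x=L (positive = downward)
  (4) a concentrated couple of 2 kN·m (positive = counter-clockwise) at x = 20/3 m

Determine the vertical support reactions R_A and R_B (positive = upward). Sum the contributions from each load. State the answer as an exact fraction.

Load 1 — uniform load w=9 kN/m over full span:
  R_A = wL/2 = 9·20/2 = 90 kN
  R_B = wL/2 = 9·20/2 = 90 kN
Load 2 — point force P=11 kN at a=10 m (b=L-a=10):
  R_A = Pb/L = 11·10/20 = 11/2 kN
  R_B = Pa/L = 11·10/20 = 11/2 kN
Load 3 — triangular load w₀=6 kN/m (0→w₀ over full span):
  R_A = w₀L/6 = 6·20/6 = 20 kN
  R_B = w₀L/3 = 6·20/3 = 40 kN
Load 4 — applied couple M₀=2 kN·m at a=20/3 m (b=L-a=40/3):
  R_A = M₀/L = 2/20 = 1/10 kN
  R_B = -M₀/L = -2/20 = -1/10 kN
Superposition: R_A = 578/5 kN, R_B = 677/5 kN

R_A = 578/5 kN, R_B = 677/5 kN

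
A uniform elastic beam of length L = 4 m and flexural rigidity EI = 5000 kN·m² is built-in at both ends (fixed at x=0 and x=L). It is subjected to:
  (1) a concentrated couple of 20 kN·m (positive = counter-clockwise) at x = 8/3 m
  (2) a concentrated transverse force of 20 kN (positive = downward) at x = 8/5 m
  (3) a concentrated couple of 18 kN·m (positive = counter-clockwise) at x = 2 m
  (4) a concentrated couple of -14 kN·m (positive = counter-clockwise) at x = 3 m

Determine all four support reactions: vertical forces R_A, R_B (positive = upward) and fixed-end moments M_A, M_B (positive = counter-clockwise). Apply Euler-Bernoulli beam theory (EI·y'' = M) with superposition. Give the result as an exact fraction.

Load 1 — applied couple M₀=20 kN·m at a=8/3 m (b=L-a=4/3):
  R_A = 6M₀ab/L³ = 6·20·(8/3)·(4/3)/4³ = 20/3 kN
  M_A = M₀b(2a-b)/L² = 20·(4/3)·(2·(8/3)-(4/3))/4² = 20/3 kN·m
  R_B = -6M₀ab/L³ = -6·20·(8/3)·(4/3)/4³ = -20/3 kN
  M_B = M₀a(2b-a)/L² = 20·(8/3)·(2·(4/3)-(8/3))/4² = 0 kN·m
Load 2 — point force P=20 kN at a=8/5 m (b=L-a=12/5):
  R_A = Pb²(3a+b)/L³ = 20·(12/5)²·(3·(8/5)+(12/5))/4³ = 324/25 kN
  M_A = Pab²/L² = 20·(8/5)·(12/5)²/4² = 288/25 kN·m
  R_B = Pa²(a+3b)/L³ = 20·(8/5)²·((8/5)+3·(12/5))/4³ = 176/25 kN
  M_B = -Pa²b/L² = -20·(8/5)²·(12/5)/4² = -192/25 kN·m
Load 3 — applied couple M₀=18 kN·m at a=2 m (b=L-a=2):
  R_A = 6M₀ab/L³ = 6·18·2·2/4³ = 27/4 kN
  M_A = M₀b(2a-b)/L² = 18·2·(2·2-2)/4² = 9/2 kN·m
  R_B = -6M₀ab/L³ = -6·18·2·2/4³ = -27/4 kN
  M_B = M₀a(2b-a)/L² = 18·2·(2·2-2)/4² = 9/2 kN·m
Load 4 — applied couple M₀=-14 kN·m at a=3 m (b=L-a=1):
  R_A = 6M₀ab/L³ = 6·(-14)·3·1/4³ = -63/16 kN
  M_A = M₀b(2a-b)/L² = (-14)·1·(2·3-1)/4² = -35/8 kN·m
  R_B = -6M₀ab/L³ = -6·(-14)·3·1/4³ = 63/16 kN
  M_B = M₀a(2b-a)/L² = (-14)·3·(2·1-3)/4² = 21/8 kN·m
Superposition: R_A = 26927/1200 kN, M_A = 10987/600 kN·m, R_B = -2927/1200 kN, M_B = -111/200 kN·m

R_A = 26927/1200 kN, M_A = 10987/600 kN·m, R_B = -2927/1200 kN, M_B = -111/200 kN·m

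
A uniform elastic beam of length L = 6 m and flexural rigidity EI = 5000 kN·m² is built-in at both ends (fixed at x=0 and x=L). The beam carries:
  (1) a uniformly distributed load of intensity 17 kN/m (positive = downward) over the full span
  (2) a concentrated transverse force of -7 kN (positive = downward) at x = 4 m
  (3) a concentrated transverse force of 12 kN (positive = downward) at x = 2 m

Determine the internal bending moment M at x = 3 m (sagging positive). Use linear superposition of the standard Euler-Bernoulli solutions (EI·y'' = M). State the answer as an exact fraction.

Load 1 — uniform load w=17 kN/m over full span:
  M_1 = wLx/2 - wL²/12 - wx²/2 = 17·6·3/2 - 17·6²/12 - 17·3²/2 = 51/2 kN·m
Load 2 — point force P=-7 kN at a=4 m (b=L-a=2):
  M_2 = Pb²(3a+b)x/L³ - Pab²/L²  [x≤a] = (-7)·2²·(3·4+2)·3/6³ - (-7)·4·2²/6² = -7/3 kN·m
Load 3 — point force P=12 kN at a=2 m (b=L-a=4):
  M_3 = Pa²(a+3b)(L-x)/L³ - Pa²b/L²  [x>a] = 12·2²·(2+3·4)·(6-3)/6³ - 12·2²·4/6² = 4 kN·m
Superposition: M = Σ M_i = 163/6 kN·m ≈ 27.166667 kN·m

M(3) = 163/6 kN·m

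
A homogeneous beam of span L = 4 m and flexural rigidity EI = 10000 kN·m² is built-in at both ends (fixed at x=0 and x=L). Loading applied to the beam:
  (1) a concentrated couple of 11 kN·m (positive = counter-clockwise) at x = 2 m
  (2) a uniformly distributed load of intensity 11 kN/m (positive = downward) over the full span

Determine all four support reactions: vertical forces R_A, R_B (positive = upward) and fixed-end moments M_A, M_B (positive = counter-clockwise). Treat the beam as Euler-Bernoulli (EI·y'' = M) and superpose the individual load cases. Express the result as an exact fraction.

R_A = 209/8 kN, M_A = 209/12 kN·m, R_B = 143/8 kN, M_B = -143/12 kN·m

Load 1 — applied couple M₀=11 kN·m at a=2 m (b=L-a=2):
  R_A = 6M₀ab/L³ = 6·11·2·2/4³ = 33/8 kN
  M_A = M₀b(2a-b)/L² = 11·2·(2·2-2)/4² = 11/4 kN·m
  R_B = -6M₀ab/L³ = -6·11·2·2/4³ = -33/8 kN
  M_B = M₀a(2b-a)/L² = 11·2·(2·2-2)/4² = 11/4 kN·m
Load 2 — uniform load w=11 kN/m over full span:
  R_A = wL/2 = 11·4/2 = 22 kN
  M_A = wL²/12 = 11·4²/12 = 44/3 kN·m
  R_B = wL/2 = 11·4/2 = 22 kN
  M_B = -wL²/12 = -11·4²/12 = -44/3 kN·m
Superposition: R_A = 209/8 kN, M_A = 209/12 kN·m, R_B = 143/8 kN, M_B = -143/12 kN·m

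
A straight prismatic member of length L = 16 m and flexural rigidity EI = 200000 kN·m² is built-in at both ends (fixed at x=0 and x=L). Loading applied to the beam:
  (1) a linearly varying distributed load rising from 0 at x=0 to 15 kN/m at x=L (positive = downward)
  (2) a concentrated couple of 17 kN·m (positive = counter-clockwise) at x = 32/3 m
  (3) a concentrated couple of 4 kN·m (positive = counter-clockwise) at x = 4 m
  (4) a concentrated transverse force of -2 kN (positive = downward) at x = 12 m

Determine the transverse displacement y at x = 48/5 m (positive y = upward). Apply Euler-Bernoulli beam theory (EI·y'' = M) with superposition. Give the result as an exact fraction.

Load 1 — triangular load w₀=15 kN/m (0→w₀ over full span):
  y_1 = -w₀x²(L-x)²(x+2L)/(120LEI) = -15·(48/5)²·(16-(48/5))²·((48/5)+2·16)/(120·16·200000) = -59904/9765625 m
Load 2 — applied couple M₀=17 kN·m at a=32/3 m (b=L-a=16/3):
  y_2 = (R_Ax³/6 - M_Ax²/2)/EI  [x≤a] with R_A=17/12, M_A=17/3 = ((17/12)·(48/5)³/6 - (17/3)·(48/5)²/2)/200000 = -102/390625 m
Load 3 — applied couple M₀=4 kN·m at a=4 m (b=L-a=12):
  y_3 = (R_Ax³/6 - M_Ax²/2 - M₀(x-a)²/2)/EI  [x>a] with R_A=9/32, M_A=-3/4 = ((9/32)·(48/5)³/6 - (-3/4)·(48/5)²/2 - 4·((48/5)-4)²/2)/200000 = 26/390625 m
Load 4 — point force P=-2 kN at a=12 m (b=L-a=4):
  y_4 = -Pb²x²(3aL-(3a+b)x)/(6L³EI)  [x≤a] = -(-2)·4²·(48/5)²·(3·12·16-(3·12+4)·(48/5))/(6·16³·200000) = 9/78125 m
Superposition: y = Σ y_i = -60679/9765625 m ≈ -0.006214 m

y(48/5) = -60679/9765625 m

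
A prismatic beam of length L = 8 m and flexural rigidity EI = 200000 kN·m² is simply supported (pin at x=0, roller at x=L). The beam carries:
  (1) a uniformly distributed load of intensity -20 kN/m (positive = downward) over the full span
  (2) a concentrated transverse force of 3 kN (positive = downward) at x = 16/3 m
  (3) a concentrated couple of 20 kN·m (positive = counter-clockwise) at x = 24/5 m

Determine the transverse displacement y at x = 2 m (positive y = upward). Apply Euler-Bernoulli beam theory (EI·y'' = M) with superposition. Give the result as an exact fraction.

Load 1 — uniform load w=-20 kN/m over full span:
  y_1 = -wx(L³-2Lx²+x³)/(24EI) = -(-20)·2·(8³-2·8·2²+2³)/(24·200000) = 19/5000 m
Load 2 — point force P=3 kN at a=16/3 m (b=L-a=8/3):
  y_2 = -Pbx(L²-b²-x²)/(6LEI)  [x≤a] = -3·(8/3)·2·(8²-(8/3)²-2²)/(6·8·200000) = -119/1350000 m
Load 3 — applied couple M₀=20 kN·m at a=24/5 m (b=L-a=16/5):
  y_3 = (M₀x³/(6L)+C₁x)/EI  [x≤a] with C₁=M₀(3b²-L²)/(6L)=-208/15 = (20·2³/(6·8)+(-208/15)·2)/200000 = -61/500000 m
Superposition: y = Σ y_i = 48463/13500000 m ≈ 0.003590 m

y(2) = 48463/13500000 m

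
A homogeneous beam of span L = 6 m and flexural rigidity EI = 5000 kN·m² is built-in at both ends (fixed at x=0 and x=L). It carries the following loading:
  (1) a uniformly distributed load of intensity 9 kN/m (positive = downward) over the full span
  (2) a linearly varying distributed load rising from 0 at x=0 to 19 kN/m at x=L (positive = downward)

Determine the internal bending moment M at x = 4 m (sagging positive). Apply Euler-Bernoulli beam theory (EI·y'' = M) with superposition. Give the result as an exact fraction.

M(4) = 937/45 kN·m

Load 1 — uniform load w=9 kN/m over full span:
  M_1 = wLx/2 - wL²/12 - wx²/2 = 9·6·4/2 - 9·6²/12 - 9·4²/2 = 9 kN·m
Load 2 — triangular load w₀=19 kN/m (0→w₀ over full span):
  M_2 = 3w₀Lx/20 - w₀L²/30 - w₀x³/(6L) = 3·19·6·4/20 - 19·6²/30 - 19·4³/(6·6) = 532/45 kN·m
Superposition: M = Σ M_i = 937/45 kN·m ≈ 20.822222 kN·m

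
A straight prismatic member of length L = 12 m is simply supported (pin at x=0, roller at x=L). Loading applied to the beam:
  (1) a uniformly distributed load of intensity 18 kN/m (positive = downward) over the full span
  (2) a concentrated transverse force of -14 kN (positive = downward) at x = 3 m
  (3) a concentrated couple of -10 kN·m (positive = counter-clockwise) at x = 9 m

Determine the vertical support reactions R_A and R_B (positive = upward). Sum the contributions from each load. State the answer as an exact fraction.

R_A = 290/3 kN, R_B = 316/3 kN

Load 1 — uniform load w=18 kN/m over full span:
  R_A = wL/2 = 18·12/2 = 108 kN
  R_B = wL/2 = 18·12/2 = 108 kN
Load 2 — point force P=-14 kN at a=3 m (b=L-a=9):
  R_A = Pb/L = (-14)·9/12 = -21/2 kN
  R_B = Pa/L = (-14)·3/12 = -7/2 kN
Load 3 — applied couple M₀=-10 kN·m at a=9 m (b=L-a=3):
  R_A = M₀/L = (-10)/12 = -5/6 kN
  R_B = -M₀/L = -(-10)/12 = 5/6 kN
Superposition: R_A = 290/3 kN, R_B = 316/3 kN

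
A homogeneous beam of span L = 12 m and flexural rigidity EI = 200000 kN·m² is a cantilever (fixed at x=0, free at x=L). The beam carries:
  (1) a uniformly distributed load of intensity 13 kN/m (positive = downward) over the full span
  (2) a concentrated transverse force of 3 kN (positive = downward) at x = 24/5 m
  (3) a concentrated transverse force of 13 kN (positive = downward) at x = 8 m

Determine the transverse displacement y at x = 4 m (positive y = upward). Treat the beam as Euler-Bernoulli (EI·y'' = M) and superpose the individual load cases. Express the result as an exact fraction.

Load 1 — uniform load w=13 kN/m over full span:
  y_1 = -wx²(x²-4Lx+6L²)/(24EI) = -13·4²·(4²-4·12·4+6·12²)/(24·200000) = -559/18750 m
Load 2 — point force P=3 kN at a=24/5 m (b=L-a=36/5):
  y_2 = -Px²(3a-x)/(6EI)  [x≤a] = -3·4²·(3·(24/5)-4)/(6·200000) = -13/31250 m
Load 3 — point force P=13 kN at a=8 m (b=L-a=4):
  y_3 = -Px²(3a-x)/(6EI)  [x≤a] = -13·4²·(3·8-4)/(6·200000) = -13/3750 m
Superposition: y = Σ y_i = -1053/31250 m ≈ -0.033696 m

y(4) = -1053/31250 m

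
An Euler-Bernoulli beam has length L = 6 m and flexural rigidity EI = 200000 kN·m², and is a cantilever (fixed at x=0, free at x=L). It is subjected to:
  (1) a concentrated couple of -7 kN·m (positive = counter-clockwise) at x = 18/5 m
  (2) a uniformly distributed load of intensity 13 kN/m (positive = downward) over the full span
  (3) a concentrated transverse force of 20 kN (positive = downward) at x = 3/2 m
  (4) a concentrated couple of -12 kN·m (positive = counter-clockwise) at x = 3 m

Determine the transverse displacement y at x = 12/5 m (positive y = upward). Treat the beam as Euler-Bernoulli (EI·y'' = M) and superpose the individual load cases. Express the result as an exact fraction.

Load 1 — applied couple M₀=-7 kN·m at a=18/5 m (b=L-a=12/5):
  y_1 = M₀x²/(2EI)  [x≤a] = (-7)·(12/5)²/(2·200000) = -63/625000 m
Load 2 — uniform load w=13 kN/m over full span:
  y_2 = -wx²(x²-4Lx+6L²)/(24EI) = -13·(12/5)²·((12/5)²-4·6·(12/5)+6·6²)/(24·200000) = -20007/7812500 m
Load 3 — point force P=20 kN at a=3/2 m (b=L-a=9/2):
  y_3 = -Pa²(3x-a)/(6EI)  [x>a] = -20·(3/2)²·(3·(12/5)-(3/2))/(6·200000) = -171/800000 m
Load 4 — applied couple M₀=-12 kN·m at a=3 m (b=L-a=3):
  y_4 = M₀x²/(2EI)  [x≤a] = (-12)·(12/5)²/(2·200000) = -27/156250 m
Superposition: y = Σ y_i = -1524123/500000000 m ≈ -0.003048 m

y(12/5) = -1524123/500000000 m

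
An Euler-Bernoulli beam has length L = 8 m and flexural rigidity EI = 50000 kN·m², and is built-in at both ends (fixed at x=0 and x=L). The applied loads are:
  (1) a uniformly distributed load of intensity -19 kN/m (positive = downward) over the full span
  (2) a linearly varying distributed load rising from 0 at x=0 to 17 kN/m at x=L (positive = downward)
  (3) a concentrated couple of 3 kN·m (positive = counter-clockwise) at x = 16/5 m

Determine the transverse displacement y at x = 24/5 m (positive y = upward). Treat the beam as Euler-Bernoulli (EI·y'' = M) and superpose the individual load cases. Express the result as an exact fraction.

y(24/5) = 99456/48828125 m

Load 1 — uniform load w=-19 kN/m over full span:
  y_1 = -wx²(L-x)²/(24EI) = -(-19)·(24/5)²·(8-(24/5))²/(24·50000) = 7296/1953125 m
Load 2 — triangular load w₀=17 kN/m (0→w₀ over full span):
  y_2 = -w₀x²(L-x)²(x+2L)/(120LEI) = -17·(24/5)²·(8-(24/5))²·((24/5)+2·8)/(120·8·50000) = -84864/48828125 m
Load 3 — applied couple M₀=3 kN·m at a=16/5 m (b=L-a=24/5):
  y_3 = (R_Ax³/6 - M_Ax²/2 - M₀(x-a)²/2)/EI  [x>a] with R_A=27/50, M_A=9/25 = ((27/50)·(24/5)³/6 - (9/25)·(24/5)²/2 - 3·((24/5)-(16/5))²/2)/50000 = 384/9765625 m
Superposition: y = Σ y_i = 99456/48828125 m ≈ 0.002037 m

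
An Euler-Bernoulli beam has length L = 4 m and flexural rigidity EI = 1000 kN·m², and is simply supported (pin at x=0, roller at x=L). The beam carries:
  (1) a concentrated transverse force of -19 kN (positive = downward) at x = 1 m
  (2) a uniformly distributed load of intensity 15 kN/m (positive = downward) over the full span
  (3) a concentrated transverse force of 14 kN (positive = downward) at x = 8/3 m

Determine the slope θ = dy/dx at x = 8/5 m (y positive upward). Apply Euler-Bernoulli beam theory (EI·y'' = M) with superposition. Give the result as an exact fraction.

Load 1 — point force P=-19 kN at a=1 m (b=L-a=3):
  θ_1 = -Pa(2L²-6Lx+3x²+a²)/(6LEI)  [x>a] = -(-19)·1·(2·4²-6·4·(8/5)+3·(8/5)²+1²)/(6·4·1000) = 361/200000 rad
Load 2 — uniform load w=15 kN/m over full span:
  θ_2 = -w(L³-6Lx²+4x³)/(24EI) = -15·(4³-6·4·(8/5)²+4·(8/5)³)/(24·1000) = -37/3125 rad
Load 3 — point force P=14 kN at a=8/3 m (b=L-a=4/3):
  θ_3 = -Pb(L²-b²-3x²)/(6LEI)  [x≤a] = -14·(4/3)·(4²-(4/3)²-3·(8/5)²)/(6·4·1000) = -1288/253125 rad
Superposition: θ = Σ θ_i = -244999/16200000 rad ≈ -0.015123 rad

θ(8/5) = -244999/16200000 rad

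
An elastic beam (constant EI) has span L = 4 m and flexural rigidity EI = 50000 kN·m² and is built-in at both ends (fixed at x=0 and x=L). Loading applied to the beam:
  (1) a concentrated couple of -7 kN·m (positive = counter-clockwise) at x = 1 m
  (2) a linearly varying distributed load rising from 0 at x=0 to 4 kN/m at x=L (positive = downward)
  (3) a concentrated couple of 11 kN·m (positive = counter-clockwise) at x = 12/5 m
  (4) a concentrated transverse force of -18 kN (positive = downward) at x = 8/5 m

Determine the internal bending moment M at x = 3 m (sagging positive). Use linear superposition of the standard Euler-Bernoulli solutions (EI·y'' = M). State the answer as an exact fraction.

M(3) = -20593/12000 kN·m

Load 1 — applied couple M₀=-7 kN·m at a=1 m (b=L-a=3):
  M_1 = R_Ax - M_A - M₀  [x>a] with R_A=-63/32, M_A=21/16 = (-63/32)·3 - (21/16) - (-7) = -7/32 kN·m
Load 2 — triangular load w₀=4 kN/m (0→w₀ over full span):
  M_2 = 3w₀Lx/20 - w₀L²/30 - w₀x³/(6L) = 3·4·4·3/20 - 4·4²/30 - 4·3³/(6·4) = 17/30 kN·m
Load 3 — applied couple M₀=11 kN·m at a=12/5 m (b=L-a=8/5):
  M_3 = R_Ax - M_A - M₀  [x>a] with R_A=99/25, M_A=88/25 = (99/25)·3 - (88/25) - 11 = -66/25 kN·m
Load 4 — point force P=-18 kN at a=8/5 m (b=L-a=12/5):
  M_4 = Pa²(a+3b)(L-x)/L³ - Pa²b/L²  [x>a] = (-18)·(8/5)²·((8/5)+3·(12/5))·(4-3)/4³ - (-18)·(8/5)²·(12/5)/4² = 72/125 kN·m
Superposition: M = Σ M_i = -20593/12000 kN·m ≈ -1.716083 kN·m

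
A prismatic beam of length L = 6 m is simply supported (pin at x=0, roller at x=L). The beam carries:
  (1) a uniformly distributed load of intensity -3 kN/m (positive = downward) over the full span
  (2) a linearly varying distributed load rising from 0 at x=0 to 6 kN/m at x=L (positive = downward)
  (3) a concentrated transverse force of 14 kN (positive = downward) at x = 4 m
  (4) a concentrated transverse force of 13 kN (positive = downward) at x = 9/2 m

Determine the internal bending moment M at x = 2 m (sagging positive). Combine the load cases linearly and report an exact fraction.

M(2) = 29/2 kN·m

Load 1 — uniform load w=-3 kN/m over full span:
  M_1 = wx(L-x)/2 = (-3)·2·(6-2)/2 = -12 kN·m
Load 2 — triangular load w₀=6 kN/m (0→w₀ over full span):
  M_2 = w₀Lx/6 - w₀x³/(6L) = 6·6·2/6 - 6·2³/(6·6) = 32/3 kN·m
Load 3 — point force P=14 kN at a=4 m (b=L-a=2):
  M_3 = Pbx/L  [x≤a] = 14·2·2/6 = 28/3 kN·m
Load 4 — point force P=13 kN at a=9/2 m (b=L-a=3/2):
  M_4 = Pbx/L  [x≤a] = 13·(3/2)·2/6 = 13/2 kN·m
Superposition: M = Σ M_i = 29/2 kN·m ≈ 14.500000 kN·m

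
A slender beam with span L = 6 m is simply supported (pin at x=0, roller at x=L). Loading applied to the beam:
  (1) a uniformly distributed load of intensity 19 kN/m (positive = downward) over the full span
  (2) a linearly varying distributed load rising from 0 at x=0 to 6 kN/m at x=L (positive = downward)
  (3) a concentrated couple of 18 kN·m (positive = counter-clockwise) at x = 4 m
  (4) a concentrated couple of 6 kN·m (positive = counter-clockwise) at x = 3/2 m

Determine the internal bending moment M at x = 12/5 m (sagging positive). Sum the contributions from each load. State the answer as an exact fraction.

Load 1 — uniform load w=19 kN/m over full span:
  M_1 = wx(L-x)/2 = 19·(12/5)·(6-(12/5))/2 = 2052/25 kN·m
Load 2 — triangular load w₀=6 kN/m (0→w₀ over full span):
  M_2 = w₀Lx/6 - w₀x³/(6L) = 6·6·(12/5)/6 - 6·(12/5)³/(6·6) = 1512/125 kN·m
Load 3 — applied couple M₀=18 kN·m at a=4 m (b=L-a=2):
  M_3 = M₀x/L  [x≤a] = 18·(12/5)/6 = 36/5 kN·m
Load 4 — applied couple M₀=6 kN·m at a=3/2 m (b=L-a=9/2):
  M_4 = M₀x/L - M₀  [x>a] = 6·(12/5)/6 - 6 = -18/5 kN·m
Superposition: M = Σ M_i = 12222/125 kN·m ≈ 97.776000 kN·m

M(12/5) = 12222/125 kN·m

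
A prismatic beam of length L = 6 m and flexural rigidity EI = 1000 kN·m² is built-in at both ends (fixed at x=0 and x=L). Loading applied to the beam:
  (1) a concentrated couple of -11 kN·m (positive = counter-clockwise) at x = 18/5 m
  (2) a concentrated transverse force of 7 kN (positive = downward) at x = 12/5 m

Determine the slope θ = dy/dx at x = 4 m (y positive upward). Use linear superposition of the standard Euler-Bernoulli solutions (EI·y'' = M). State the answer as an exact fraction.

θ(4) = 31/62500 rad

Load 1 — applied couple M₀=-11 kN·m at a=18/5 m (b=L-a=12/5):
  θ_1 = (R_Ax²/2 - M_Ax - M₀(x-a))/EI  [x>a] with R_A=-66/25, M_A=-88/25 = ((-66/25)·4²/2 - (-88/25)·4 - (-11)·(4-(18/5)))/1000 = -33/12500 rad
Load 2 — point force P=7 kN at a=12/5 m (b=L-a=18/5):
  θ_2 = Pa²(L-x)(2bL-(3b+a)(L-x))/(2L³EI)  [x>a] = 7·(12/5)²·(6-4)·(2·(18/5)·6-(3·(18/5)+(12/5))·(6-4))/(2·6³·1000) = 49/15625 rad
Superposition: θ = Σ θ_i = 31/62500 rad ≈ 0.000496 rad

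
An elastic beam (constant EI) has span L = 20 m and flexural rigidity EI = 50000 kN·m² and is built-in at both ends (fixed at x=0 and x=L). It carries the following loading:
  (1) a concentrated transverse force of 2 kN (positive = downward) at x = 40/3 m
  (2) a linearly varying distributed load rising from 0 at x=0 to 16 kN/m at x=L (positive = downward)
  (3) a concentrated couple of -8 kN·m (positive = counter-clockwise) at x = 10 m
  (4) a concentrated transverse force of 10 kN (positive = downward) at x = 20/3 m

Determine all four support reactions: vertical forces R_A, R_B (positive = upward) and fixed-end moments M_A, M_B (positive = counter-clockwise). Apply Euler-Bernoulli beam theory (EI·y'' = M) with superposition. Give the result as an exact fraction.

R_A = 7469/135 kN, M_A = 6586/27 kN·m, R_B = 15751/135 kN, M_B = -9254/27 kN·m

Load 1 — point force P=2 kN at a=40/3 m (b=L-a=20/3):
  R_A = Pb²(3a+b)/L³ = 2·(20/3)²·(3·(40/3)+(20/3))/20³ = 14/27 kN
  M_A = Pab²/L² = 2·(40/3)·(20/3)²/20² = 80/27 kN·m
  R_B = Pa²(a+3b)/L³ = 2·(40/3)²·((40/3)+3·(20/3))/20³ = 40/27 kN
  M_B = -Pa²b/L² = -2·(40/3)²·(20/3)/20² = -160/27 kN·m
Load 2 — triangular load w₀=16 kN/m (0→w₀ over full span):
  R_A = 3w₀L/20 = 3·16·20/20 = 48 kN
  M_A = w₀L²/30 = 16·20²/30 = 640/3 kN·m
  R_B = 7w₀L/20 = 7·16·20/20 = 112 kN
  M_B = -w₀L²/20 = -16·20²/20 = -320 kN·m
Load 3 — applied couple M₀=-8 kN·m at a=10 m (b=L-a=10):
  R_A = 6M₀ab/L³ = 6·(-8)·10·10/20³ = -3/5 kN
  M_A = M₀b(2a-b)/L² = (-8)·10·(2·10-10)/20² = -2 kN·m
  R_B = -6M₀ab/L³ = -6·(-8)·10·10/20³ = 3/5 kN
  M_B = M₀a(2b-a)/L² = (-8)·10·(2·10-10)/20² = -2 kN·m
Load 4 — point force P=10 kN at a=20/3 m (b=L-a=40/3):
  R_A = Pb²(3a+b)/L³ = 10·(40/3)²·(3·(20/3)+(40/3))/20³ = 200/27 kN
  M_A = Pab²/L² = 10·(20/3)·(40/3)²/20² = 800/27 kN·m
  R_B = Pa²(a+3b)/L³ = 10·(20/3)²·((20/3)+3·(40/3))/20³ = 70/27 kN
  M_B = -Pa²b/L² = -10·(20/3)²·(40/3)/20² = -400/27 kN·m
Superposition: R_A = 7469/135 kN, M_A = 6586/27 kN·m, R_B = 15751/135 kN, M_B = -9254/27 kN·m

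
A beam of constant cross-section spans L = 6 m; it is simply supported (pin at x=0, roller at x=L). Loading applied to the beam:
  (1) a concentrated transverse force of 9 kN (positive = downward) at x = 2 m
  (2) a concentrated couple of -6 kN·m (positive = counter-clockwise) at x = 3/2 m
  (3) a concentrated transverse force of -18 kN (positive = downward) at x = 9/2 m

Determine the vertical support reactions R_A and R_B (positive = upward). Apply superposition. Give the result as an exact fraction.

R_A = 1/2 kN, R_B = -19/2 kN

Load 1 — point force P=9 kN at a=2 m (b=L-a=4):
  R_A = Pb/L = 9·4/6 = 6 kN
  R_B = Pa/L = 9·2/6 = 3 kN
Load 2 — applied couple M₀=-6 kN·m at a=3/2 m (b=L-a=9/2):
  R_A = M₀/L = (-6)/6 = -1 kN
  R_B = -M₀/L = -(-6)/6 = 1 kN
Load 3 — point force P=-18 kN at a=9/2 m (b=L-a=3/2):
  R_A = Pb/L = (-18)·(3/2)/6 = -9/2 kN
  R_B = Pa/L = (-18)·(9/2)/6 = -27/2 kN
Superposition: R_A = 1/2 kN, R_B = -19/2 kN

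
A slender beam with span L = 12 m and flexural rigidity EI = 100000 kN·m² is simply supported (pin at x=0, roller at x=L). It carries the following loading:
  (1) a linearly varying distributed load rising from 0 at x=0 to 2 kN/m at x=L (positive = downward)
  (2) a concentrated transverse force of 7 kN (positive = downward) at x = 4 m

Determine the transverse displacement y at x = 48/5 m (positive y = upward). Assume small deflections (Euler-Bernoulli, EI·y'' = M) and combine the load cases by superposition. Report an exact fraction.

Load 1 — triangular load w₀=2 kN/m (0→w₀ over full span):
  y_1 = -w₀x(7L⁴-10L²x²+3x⁴)/(360LEI) = -2·(48/5)·(7·12⁴-10·12²·(48/5)²+3·(48/5)⁴)/(360·12·100000) = -82296/48828125 m
Load 2 — point force P=7 kN at a=4 m (b=L-a=8):
  y_2 = -Pa(L-x)(2Lx-a²-x²)/(6LEI)  [x>a] = -7·4·(12-(48/5))·(2·12·(48/5)-4²-(48/5)²)/(6·12·100000) = -1337/1171875 m
Superposition: y = Σ y_i = -414013/146484375 m ≈ -0.002826 m

y(48/5) = -414013/146484375 m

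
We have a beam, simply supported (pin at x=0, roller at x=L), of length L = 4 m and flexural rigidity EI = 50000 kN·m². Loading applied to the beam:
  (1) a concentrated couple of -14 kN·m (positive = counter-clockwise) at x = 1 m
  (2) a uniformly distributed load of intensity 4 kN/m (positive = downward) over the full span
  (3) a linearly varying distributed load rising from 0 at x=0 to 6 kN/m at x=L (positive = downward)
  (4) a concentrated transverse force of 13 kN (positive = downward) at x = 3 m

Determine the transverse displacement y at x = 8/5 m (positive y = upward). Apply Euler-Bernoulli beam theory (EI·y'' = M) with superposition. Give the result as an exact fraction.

y(8/5) = -503461/585937500 m

Load 1 — applied couple M₀=-14 kN·m at a=1 m (b=L-a=3):
  y_1 = (M₀x³/(6L)-M₀(x-a)²/2+C₁x)/EI  [x>a] with C₁=M₀(3b²-L²)/(6L)=-77/12 = ((-14)·(8/5)³/(6·4)-(-14)·((8/5)-1)²/2+(-77/12)·(8/5))/50000 = -1267/6250000 m
Load 2 — uniform load w=4 kN/m over full span:
  y_2 = -wx(L³-2Lx²+x³)/(24EI) = -4·(8/5)·(4³-2·4·(8/5)²+(8/5)³)/(24·50000) = -496/1953125 m
Load 3 — triangular load w₀=6 kN/m (0→w₀ over full span):
  y_3 = -w₀x(7L⁴-10L²x²+3x⁴)/(360LEI) = -6·(8/5)·(7·4⁴-10·4²·(8/5)²+3·(8/5)⁴)/(360·4·50000) = -9128/48828125 m
Load 4 — point force P=13 kN at a=3 m (b=L-a=1):
  y_4 = -Pbx(L²-b²-x²)/(6LEI)  [x≤a] = -13·1·(8/5)·(4²-1²-(8/5)²)/(6·4·50000) = -4043/18750000 m
Superposition: y = Σ y_i = -503461/585937500 m ≈ -0.000859 m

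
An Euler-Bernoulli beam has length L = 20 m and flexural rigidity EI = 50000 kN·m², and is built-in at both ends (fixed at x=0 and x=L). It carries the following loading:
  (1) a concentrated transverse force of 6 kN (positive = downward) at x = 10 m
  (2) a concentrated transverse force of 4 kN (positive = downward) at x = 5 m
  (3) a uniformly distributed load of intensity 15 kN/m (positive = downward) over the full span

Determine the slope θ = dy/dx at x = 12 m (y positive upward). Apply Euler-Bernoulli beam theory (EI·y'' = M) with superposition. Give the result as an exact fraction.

Load 1 — point force P=6 kN at a=10 m (b=L-a=10):
  θ_1 = Pa²(L-x)(2bL-(3b+a)(L-x))/(2L³EI)  [x>a] = 6·10²·(20-12)·(2·10·20-(3·10+10)·(20-12))/(2·20³·50000) = 3/6250 rad
Load 2 — point force P=4 kN at a=5 m (b=L-a=15):
  θ_2 = Pa²(L-x)(2bL-(3b+a)(L-x))/(2L³EI)  [x>a] = 4·5²·(20-12)·(2·15·20-(3·15+5)·(20-12))/(2·20³·50000) = 1/5000 rad
Load 3 — uniform load w=15 kN/m over full span:
  θ_3 = -wx(L-x)(L-2x)/(12EI) = -15·12·(20-12)·(20-2·12)/(12·50000) = 6/625 rad
Superposition: θ = Σ θ_i = 257/25000 rad ≈ 0.010280 rad

θ(12) = 257/25000 rad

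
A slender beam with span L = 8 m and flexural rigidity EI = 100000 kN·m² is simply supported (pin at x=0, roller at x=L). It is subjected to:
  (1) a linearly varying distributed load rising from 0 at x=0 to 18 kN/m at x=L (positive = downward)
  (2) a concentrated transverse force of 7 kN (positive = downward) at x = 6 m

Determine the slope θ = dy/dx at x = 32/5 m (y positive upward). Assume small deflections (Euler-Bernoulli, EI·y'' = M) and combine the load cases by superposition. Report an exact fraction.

Load 1 — triangular load w₀=18 kN/m (0→w₀ over full span):
  θ_1 = -w₀(7L⁴-30L²x²+15x⁴)/(360LEI) = -18·(7·8⁴-30·8²·(32/5)²+15·(32/5)⁴)/(360·8·100000) = 3028/1953125 rad
Load 2 — point force P=7 kN at a=6 m (b=L-a=2):
  θ_2 = -Pa(2L²-6Lx+3x²+a²)/(6LEI)  [x>a] = -7·6·(2·8²-6·8·(32/5)+3·(32/5)²+6²)/(6·8·100000) = 889/5000000 rad
Superposition: θ = Σ θ_i = 216017/125000000 rad ≈ 0.001728 rad

θ(32/5) = 216017/125000000 rad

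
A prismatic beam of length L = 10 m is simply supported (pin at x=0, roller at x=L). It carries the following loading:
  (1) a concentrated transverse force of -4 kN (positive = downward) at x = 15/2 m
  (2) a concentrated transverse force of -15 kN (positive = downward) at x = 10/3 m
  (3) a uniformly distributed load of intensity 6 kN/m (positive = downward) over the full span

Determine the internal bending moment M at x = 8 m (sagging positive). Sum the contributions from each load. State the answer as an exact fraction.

M(8) = 32 kN·m

Load 1 — point force P=-4 kN at a=15/2 m (b=L-a=5/2):
  M_1 = Pa(L-x)/L  [x>a] = (-4)·(15/2)·(10-8)/10 = -6 kN·m
Load 2 — point force P=-15 kN at a=10/3 m (b=L-a=20/3):
  M_2 = Pa(L-x)/L  [x>a] = (-15)·(10/3)·(10-8)/10 = -10 kN·m
Load 3 — uniform load w=6 kN/m over full span:
  M_3 = wx(L-x)/2 = 6·8·(10-8)/2 = 48 kN·m
Superposition: M = Σ M_i = 32 kN·m ≈ 32.000000 kN·m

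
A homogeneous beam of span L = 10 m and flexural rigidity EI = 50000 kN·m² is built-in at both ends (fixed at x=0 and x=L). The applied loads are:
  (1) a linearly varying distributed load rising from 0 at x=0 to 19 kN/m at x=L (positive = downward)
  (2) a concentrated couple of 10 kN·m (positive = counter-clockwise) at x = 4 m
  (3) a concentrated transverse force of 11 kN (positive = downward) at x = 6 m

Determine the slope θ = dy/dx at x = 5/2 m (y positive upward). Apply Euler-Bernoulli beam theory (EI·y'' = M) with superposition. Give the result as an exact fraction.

Load 1 — triangular load w₀=19 kN/m (0→w₀ over full span):
  θ_1 = -w₀(2x(L-x)(L-2x)(x+2L)+x²(L-x)²)/(120LEI) = -19·(2·(5/2)·(10-(5/2))·(10-2·(5/2))·((5/2)+2·10)+(5/2)²·(10-(5/2))²)/(120·10·50000) = -741/512000 rad
Load 2 — applied couple M₀=10 kN·m at a=4 m (b=L-a=6):
  θ_2 = (R_Ax²/2 - M_Ax)/EI  [x≤a] with R_A=36/25, M_A=6/5 = ((36/25)·(5/2)²/2 - (6/5)·(5/2))/50000 = 3/100000 rad
Load 3 — point force P=11 kN at a=6 m (b=L-a=4):
  θ_3 = -Pb²x(2aL-(3a+b)x)/(2L³EI)  [x≤a] = -11·4²·(5/2)·(2·6·10-(3·6+4)·(5/2))/(2·10³·50000) = -143/500000 rad
Superposition: θ = Σ θ_i = -109009/64000000 rad ≈ -0.001703 rad

θ(5/2) = -109009/64000000 rad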